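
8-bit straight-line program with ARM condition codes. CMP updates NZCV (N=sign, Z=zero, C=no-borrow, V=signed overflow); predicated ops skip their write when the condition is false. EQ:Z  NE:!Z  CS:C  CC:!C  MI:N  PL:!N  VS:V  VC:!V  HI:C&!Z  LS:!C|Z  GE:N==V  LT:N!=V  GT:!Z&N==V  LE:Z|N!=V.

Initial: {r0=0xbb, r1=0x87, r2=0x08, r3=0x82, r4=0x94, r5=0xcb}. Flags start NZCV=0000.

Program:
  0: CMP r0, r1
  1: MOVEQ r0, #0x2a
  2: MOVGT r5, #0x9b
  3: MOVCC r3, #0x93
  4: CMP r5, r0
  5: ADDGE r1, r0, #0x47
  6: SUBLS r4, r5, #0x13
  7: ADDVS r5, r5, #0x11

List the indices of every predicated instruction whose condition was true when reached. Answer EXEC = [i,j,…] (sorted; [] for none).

EXEC = [2,6]

0: ✓ CMP  NZCV=0010
1: · MOVEQ
2: ✓ MOVGT  r5←0x9b
3: · MOVCC
4: ✓ CMP  NZCV=1000
5: · ADDGE
6: ✓ SUBLS  r4←0x88
7: · ADDVS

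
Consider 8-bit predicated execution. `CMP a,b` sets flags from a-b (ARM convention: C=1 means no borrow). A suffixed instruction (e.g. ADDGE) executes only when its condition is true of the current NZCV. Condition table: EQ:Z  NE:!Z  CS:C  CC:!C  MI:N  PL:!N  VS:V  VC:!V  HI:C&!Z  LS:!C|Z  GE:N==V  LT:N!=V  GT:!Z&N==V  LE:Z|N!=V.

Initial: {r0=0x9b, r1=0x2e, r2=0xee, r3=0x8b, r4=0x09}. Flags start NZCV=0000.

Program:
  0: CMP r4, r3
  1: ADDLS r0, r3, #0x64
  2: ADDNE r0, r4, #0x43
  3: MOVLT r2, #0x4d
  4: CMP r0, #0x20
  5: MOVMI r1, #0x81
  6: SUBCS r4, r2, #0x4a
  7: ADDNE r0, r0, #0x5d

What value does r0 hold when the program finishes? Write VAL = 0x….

VAL = 0xa9

0: ✓ CMP  NZCV=0000
1: ✓ ADDLS  r0←0xef
2: ✓ ADDNE  r0←0x4c
3: · MOVLT
4: ✓ CMP  NZCV=0010
5: · MOVMI
6: ✓ SUBCS  r4←0xa4
7: ✓ ADDNE  r0←0xa9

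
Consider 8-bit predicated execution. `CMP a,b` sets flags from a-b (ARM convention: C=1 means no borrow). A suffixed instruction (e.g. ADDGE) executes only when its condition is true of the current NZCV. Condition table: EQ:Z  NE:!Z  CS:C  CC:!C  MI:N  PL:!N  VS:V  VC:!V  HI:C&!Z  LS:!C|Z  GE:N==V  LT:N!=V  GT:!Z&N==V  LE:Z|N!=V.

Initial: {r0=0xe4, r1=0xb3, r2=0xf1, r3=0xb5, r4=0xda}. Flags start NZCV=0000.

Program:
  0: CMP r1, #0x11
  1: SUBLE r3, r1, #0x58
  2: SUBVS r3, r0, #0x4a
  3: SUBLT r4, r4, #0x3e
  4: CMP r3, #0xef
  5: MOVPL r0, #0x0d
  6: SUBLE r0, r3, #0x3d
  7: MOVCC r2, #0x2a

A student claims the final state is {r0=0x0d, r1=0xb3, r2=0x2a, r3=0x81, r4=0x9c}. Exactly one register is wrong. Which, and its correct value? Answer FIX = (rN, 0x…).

FIX = (r3, 0x5b)

0: ✓ CMP  NZCV=1010
1: ✓ SUBLE  r3←0x5b
2: · SUBVS
3: ✓ SUBLT  r4←0x9c
4: ✓ CMP  NZCV=0000
5: ✓ MOVPL  r0←0x0d
6: · SUBLE
7: ✓ MOVCC  r2←0x2a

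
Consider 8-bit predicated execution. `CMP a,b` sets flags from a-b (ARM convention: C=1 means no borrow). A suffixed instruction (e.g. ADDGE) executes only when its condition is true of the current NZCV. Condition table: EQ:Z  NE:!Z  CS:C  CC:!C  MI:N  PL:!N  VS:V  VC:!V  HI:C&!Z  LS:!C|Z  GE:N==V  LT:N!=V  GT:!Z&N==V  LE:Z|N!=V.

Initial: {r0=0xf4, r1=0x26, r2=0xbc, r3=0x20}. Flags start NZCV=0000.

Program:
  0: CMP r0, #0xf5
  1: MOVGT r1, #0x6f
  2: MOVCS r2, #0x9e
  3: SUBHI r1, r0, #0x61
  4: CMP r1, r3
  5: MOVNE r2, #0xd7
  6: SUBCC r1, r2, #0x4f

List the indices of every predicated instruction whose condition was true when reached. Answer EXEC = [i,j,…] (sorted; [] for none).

EXEC = [5]

0: ✓ CMP  NZCV=1000
1: · MOVGT
2: · MOVCS
3: · SUBHI
4: ✓ CMP  NZCV=0010
5: ✓ MOVNE  r2←0xd7
6: · SUBCC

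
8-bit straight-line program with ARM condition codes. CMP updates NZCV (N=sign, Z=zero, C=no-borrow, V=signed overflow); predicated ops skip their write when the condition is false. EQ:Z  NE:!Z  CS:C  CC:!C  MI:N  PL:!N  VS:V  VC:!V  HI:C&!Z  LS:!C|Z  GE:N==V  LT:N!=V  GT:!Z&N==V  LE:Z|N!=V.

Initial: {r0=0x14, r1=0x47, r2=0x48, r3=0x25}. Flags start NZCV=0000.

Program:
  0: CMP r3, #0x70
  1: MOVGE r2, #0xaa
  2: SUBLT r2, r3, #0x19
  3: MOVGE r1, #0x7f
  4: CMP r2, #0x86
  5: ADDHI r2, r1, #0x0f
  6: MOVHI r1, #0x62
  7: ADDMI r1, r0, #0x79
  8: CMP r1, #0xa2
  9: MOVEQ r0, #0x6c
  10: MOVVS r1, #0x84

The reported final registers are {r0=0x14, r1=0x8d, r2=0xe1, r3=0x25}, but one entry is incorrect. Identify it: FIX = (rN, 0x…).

[0] flags=1000 → (cmp)
[1] flags=1000 GE?F → skip
[2] flags=1000 LT?T → r2=0x0c
[3] flags=1000 GE?F → skip
[4] flags=1001 → (cmp)
[5] flags=1001 HI?F → skip
[6] flags=1001 HI?F → skip
[7] flags=1001 MI?T → r1=0x8d
[8] flags=1000 → (cmp)
[9] flags=1000 EQ?F → skip
[10] flags=1000 VS?F → skip

FIX = (r2, 0x0c)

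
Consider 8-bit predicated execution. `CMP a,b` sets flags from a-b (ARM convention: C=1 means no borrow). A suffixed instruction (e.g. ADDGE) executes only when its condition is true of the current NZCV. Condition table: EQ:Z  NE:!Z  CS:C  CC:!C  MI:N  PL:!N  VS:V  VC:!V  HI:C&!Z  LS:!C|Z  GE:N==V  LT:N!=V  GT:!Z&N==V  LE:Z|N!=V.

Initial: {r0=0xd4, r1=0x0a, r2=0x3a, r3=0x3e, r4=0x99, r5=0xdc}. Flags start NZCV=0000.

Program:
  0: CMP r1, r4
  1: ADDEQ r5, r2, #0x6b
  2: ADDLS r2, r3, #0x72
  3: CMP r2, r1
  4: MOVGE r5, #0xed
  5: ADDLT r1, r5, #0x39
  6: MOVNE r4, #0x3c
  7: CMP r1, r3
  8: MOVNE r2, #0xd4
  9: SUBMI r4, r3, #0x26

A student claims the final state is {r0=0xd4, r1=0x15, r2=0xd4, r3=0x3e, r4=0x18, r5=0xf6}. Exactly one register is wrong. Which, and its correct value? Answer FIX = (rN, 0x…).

FIX = (r5, 0xdc)

[0] flags=0000 → (cmp)
[1] flags=0000 EQ?F → skip
[2] flags=0000 LS?T → r2=0xb0
[3] flags=1010 → (cmp)
[4] flags=1010 GE?F → skip
[5] flags=1010 LT?T → r1=0x15
[6] flags=1010 NE?T → r4=0x3c
[7] flags=1000 → (cmp)
[8] flags=1000 NE?T → r2=0xd4
[9] flags=1000 MI?T → r4=0x18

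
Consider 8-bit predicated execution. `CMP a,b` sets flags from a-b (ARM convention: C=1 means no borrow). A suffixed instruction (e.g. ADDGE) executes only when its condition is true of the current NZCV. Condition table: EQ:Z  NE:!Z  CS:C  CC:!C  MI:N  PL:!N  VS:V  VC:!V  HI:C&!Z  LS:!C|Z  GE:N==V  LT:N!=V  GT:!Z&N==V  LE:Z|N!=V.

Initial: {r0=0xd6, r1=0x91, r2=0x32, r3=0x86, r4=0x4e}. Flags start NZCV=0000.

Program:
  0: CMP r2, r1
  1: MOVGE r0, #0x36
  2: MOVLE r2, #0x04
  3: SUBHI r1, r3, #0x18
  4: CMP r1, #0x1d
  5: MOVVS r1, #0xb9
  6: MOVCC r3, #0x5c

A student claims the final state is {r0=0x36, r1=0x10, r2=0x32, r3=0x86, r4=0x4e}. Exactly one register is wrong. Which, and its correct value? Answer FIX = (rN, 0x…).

0: ✓ CMP  NZCV=1001
1: ✓ MOVGE  r0←0x36
2: · MOVLE
3: · SUBHI
4: ✓ CMP  NZCV=0011
5: ✓ MOVVS  r1←0xb9
6: · MOVCC

FIX = (r1, 0xb9)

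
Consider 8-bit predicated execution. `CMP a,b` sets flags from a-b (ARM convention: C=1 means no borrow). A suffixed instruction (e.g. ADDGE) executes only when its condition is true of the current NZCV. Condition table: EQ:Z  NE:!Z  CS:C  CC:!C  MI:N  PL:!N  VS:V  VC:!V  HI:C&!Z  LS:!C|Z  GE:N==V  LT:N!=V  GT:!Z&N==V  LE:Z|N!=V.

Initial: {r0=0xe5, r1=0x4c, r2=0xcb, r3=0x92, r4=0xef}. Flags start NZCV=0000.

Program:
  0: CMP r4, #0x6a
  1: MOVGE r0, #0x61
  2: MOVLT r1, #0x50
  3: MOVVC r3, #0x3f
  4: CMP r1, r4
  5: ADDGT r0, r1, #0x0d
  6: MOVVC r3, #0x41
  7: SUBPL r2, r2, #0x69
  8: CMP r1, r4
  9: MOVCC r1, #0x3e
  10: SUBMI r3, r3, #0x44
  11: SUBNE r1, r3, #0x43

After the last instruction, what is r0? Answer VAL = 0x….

[0] flags=1010 → (cmp)
[1] flags=1010 GE?F → skip
[2] flags=1010 LT?T → r1=0x50
[3] flags=1010 VC?T → r3=0x3f
[4] flags=0000 → (cmp)
[5] flags=0000 GT?T → r0=0x5d
[6] flags=0000 VC?T → r3=0x41
[7] flags=0000 PL?T → r2=0x62
[8] flags=0000 → (cmp)
[9] flags=0000 CC?T → r1=0x3e
[10] flags=0000 MI?F → skip
[11] flags=0000 NE?T → r1=0xfe

VAL = 0x5d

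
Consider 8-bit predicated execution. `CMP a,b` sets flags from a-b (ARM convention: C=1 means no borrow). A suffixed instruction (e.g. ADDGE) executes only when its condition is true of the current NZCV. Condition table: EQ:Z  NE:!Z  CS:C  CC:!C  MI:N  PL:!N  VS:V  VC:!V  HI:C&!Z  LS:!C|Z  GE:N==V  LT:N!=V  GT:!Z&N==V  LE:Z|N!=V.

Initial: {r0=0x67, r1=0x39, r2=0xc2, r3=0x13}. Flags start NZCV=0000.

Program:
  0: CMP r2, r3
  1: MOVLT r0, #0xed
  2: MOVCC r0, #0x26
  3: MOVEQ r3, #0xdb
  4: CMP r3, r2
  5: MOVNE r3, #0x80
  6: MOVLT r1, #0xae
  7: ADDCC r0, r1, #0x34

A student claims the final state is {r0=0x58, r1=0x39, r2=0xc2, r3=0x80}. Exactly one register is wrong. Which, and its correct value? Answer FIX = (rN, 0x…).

FIX = (r0, 0x6d)

0: ✓ CMP  NZCV=1010
1: ✓ MOVLT  r0←0xed
2: · MOVCC
3: · MOVEQ
4: ✓ CMP  NZCV=0000
5: ✓ MOVNE  r3←0x80
6: · MOVLT
7: ✓ ADDCC  r0←0x6d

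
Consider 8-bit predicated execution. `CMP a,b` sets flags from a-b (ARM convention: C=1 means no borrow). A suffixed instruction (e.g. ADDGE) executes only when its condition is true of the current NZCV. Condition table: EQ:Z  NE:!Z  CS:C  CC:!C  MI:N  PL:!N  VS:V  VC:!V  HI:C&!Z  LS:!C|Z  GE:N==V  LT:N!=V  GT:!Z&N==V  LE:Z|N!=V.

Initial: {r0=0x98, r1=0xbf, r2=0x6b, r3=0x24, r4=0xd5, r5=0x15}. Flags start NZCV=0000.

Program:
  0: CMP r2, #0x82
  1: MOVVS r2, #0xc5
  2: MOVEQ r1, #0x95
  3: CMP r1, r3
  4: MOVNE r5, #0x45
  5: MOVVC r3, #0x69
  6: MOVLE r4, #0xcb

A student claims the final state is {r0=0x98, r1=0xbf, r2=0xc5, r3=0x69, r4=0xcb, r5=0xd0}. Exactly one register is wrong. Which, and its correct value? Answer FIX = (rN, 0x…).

FIX = (r5, 0x45)

[0] flags=1001 → (cmp)
[1] flags=1001 VS?T → r2=0xc5
[2] flags=1001 EQ?F → skip
[3] flags=1010 → (cmp)
[4] flags=1010 NE?T → r5=0x45
[5] flags=1010 VC?T → r3=0x69
[6] flags=1010 LE?T → r4=0xcb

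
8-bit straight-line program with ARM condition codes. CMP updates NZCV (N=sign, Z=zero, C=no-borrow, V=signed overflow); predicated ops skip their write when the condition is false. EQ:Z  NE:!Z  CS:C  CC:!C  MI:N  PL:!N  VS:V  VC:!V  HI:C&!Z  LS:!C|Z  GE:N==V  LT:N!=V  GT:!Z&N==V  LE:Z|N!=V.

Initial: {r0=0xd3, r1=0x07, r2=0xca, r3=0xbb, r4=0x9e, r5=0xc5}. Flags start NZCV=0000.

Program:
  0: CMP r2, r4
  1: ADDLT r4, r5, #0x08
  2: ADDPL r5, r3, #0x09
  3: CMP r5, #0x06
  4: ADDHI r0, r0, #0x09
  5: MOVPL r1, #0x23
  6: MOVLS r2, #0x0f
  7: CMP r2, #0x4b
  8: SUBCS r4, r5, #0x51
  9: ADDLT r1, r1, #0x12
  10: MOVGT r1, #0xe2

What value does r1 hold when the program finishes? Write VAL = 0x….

0: ✓ CMP  NZCV=0010
1: · ADDLT
2: ✓ ADDPL  r5←0xc4
3: ✓ CMP  NZCV=1010
4: ✓ ADDHI  r0←0xdc
5: · MOVPL
6: · MOVLS
7: ✓ CMP  NZCV=0011
8: ✓ SUBCS  r4←0x73
9: ✓ ADDLT  r1←0x19
10: · MOVGT

VAL = 0x19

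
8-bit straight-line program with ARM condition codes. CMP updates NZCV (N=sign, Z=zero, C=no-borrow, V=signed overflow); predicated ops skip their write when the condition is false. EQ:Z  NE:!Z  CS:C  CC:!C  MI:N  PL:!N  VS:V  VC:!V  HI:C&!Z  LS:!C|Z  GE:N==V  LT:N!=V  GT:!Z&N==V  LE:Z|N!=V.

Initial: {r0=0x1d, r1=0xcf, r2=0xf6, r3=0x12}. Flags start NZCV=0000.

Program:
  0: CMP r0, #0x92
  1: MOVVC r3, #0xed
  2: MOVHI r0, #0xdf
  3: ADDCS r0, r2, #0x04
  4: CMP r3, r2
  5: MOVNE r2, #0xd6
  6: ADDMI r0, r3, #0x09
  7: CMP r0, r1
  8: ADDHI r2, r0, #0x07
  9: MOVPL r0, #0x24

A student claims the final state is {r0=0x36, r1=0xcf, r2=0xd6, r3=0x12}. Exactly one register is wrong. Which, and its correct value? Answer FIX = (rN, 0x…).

FIX = (r0, 0x24)

0: ✓ CMP  NZCV=1001
1: · MOVVC
2: · MOVHI
3: · ADDCS
4: ✓ CMP  NZCV=0000
5: ✓ MOVNE  r2←0xd6
6: · ADDMI
7: ✓ CMP  NZCV=0000
8: · ADDHI
9: ✓ MOVPL  r0←0x24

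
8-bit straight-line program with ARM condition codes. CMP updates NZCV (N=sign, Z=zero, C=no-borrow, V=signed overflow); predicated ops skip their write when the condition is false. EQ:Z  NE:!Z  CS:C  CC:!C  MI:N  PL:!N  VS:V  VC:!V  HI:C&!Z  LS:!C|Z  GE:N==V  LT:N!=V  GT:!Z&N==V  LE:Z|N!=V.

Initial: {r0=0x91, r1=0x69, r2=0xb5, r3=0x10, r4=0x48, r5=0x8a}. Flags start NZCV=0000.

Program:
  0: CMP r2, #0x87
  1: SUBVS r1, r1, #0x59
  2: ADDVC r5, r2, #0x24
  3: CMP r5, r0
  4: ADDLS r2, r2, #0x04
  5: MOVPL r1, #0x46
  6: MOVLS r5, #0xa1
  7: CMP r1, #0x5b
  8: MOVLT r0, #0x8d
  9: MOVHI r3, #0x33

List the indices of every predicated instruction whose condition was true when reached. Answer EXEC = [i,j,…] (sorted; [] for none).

0: ✓ CMP  NZCV=0010
1: · SUBVS
2: ✓ ADDVC  r5←0xd9
3: ✓ CMP  NZCV=0010
4: · ADDLS
5: ✓ MOVPL  r1←0x46
6: · MOVLS
7: ✓ CMP  NZCV=1000
8: ✓ MOVLT  r0←0x8d
9: · MOVHI

EXEC = [2,5,8]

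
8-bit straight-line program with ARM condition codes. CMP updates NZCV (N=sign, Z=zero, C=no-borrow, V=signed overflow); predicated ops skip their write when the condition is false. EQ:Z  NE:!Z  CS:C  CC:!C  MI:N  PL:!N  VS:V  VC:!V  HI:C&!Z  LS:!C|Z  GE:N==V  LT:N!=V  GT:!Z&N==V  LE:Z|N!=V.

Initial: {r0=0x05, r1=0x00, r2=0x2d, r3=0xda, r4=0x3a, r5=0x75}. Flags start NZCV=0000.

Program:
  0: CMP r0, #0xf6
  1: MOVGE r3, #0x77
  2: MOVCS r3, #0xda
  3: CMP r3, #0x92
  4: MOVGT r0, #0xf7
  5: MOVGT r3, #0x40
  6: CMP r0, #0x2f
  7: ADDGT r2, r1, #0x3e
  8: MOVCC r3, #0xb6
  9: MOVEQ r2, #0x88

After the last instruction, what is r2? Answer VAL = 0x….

[0] flags=0000 → (cmp)
[1] flags=0000 GE?T → r3=0x77
[2] flags=0000 CS?F → skip
[3] flags=1001 → (cmp)
[4] flags=1001 GT?T → r0=0xf7
[5] flags=1001 GT?T → r3=0x40
[6] flags=1010 → (cmp)
[7] flags=1010 GT?F → skip
[8] flags=1010 CC?F → skip
[9] flags=1010 EQ?F → skip

VAL = 0x2d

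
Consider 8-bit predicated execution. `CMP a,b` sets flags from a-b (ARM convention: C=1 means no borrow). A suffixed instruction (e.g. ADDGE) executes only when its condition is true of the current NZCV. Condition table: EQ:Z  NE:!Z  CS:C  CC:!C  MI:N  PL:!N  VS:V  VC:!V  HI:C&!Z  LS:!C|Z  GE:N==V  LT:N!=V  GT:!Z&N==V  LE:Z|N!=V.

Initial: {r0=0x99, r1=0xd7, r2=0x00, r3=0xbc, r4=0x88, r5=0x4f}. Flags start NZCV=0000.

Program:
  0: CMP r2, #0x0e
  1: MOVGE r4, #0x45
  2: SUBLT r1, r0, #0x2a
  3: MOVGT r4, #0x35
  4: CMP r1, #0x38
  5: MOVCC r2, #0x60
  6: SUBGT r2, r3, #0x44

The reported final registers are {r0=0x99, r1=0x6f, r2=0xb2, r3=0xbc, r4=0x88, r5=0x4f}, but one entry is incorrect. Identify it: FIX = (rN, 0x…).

FIX = (r2, 0x78)

[0] flags=1000 → (cmp)
[1] flags=1000 GE?F → skip
[2] flags=1000 LT?T → r1=0x6f
[3] flags=1000 GT?F → skip
[4] flags=0010 → (cmp)
[5] flags=0010 CC?F → skip
[6] flags=0010 GT?T → r2=0x78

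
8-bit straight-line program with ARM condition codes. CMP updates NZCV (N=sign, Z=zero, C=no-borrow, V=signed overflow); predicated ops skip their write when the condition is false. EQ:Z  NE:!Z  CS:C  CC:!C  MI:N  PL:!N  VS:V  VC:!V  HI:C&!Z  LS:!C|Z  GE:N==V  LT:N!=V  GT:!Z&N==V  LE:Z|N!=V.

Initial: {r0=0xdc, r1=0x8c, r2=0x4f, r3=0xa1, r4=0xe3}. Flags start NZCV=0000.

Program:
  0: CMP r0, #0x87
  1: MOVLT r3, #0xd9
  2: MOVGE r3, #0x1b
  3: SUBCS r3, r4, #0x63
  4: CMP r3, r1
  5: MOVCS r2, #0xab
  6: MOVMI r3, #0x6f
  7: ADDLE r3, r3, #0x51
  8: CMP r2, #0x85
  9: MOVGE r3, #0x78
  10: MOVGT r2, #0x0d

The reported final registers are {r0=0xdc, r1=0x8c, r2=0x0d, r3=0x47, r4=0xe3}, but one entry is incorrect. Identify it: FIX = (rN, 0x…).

FIX = (r3, 0x78)

0: ✓ CMP  NZCV=0010
1: · MOVLT
2: ✓ MOVGE  r3←0x1b
3: ✓ SUBCS  r3←0x80
4: ✓ CMP  NZCV=1000
5: · MOVCS
6: ✓ MOVMI  r3←0x6f
7: ✓ ADDLE  r3←0xc0
8: ✓ CMP  NZCV=1001
9: ✓ MOVGE  r3←0x78
10: ✓ MOVGT  r2←0x0d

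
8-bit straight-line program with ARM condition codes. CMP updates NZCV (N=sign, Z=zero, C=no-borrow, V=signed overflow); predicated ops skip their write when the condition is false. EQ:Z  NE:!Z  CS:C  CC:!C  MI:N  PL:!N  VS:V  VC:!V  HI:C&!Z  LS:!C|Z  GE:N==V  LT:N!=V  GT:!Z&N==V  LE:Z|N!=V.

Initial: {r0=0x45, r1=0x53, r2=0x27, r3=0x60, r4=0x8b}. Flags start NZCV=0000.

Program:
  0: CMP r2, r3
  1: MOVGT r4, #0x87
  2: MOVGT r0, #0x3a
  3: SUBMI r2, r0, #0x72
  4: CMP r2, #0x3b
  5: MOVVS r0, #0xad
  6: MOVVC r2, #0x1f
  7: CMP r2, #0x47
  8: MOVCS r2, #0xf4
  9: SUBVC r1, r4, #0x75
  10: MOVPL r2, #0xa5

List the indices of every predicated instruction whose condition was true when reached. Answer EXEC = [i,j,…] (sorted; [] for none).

[0] flags=1000 → (cmp)
[1] flags=1000 GT?F → skip
[2] flags=1000 GT?F → skip
[3] flags=1000 MI?T → r2=0xd3
[4] flags=1010 → (cmp)
[5] flags=1010 VS?F → skip
[6] flags=1010 VC?T → r2=0x1f
[7] flags=1000 → (cmp)
[8] flags=1000 CS?F → skip
[9] flags=1000 VC?T → r1=0x16
[10] flags=1000 PL?F → skip

EXEC = [3,6,9]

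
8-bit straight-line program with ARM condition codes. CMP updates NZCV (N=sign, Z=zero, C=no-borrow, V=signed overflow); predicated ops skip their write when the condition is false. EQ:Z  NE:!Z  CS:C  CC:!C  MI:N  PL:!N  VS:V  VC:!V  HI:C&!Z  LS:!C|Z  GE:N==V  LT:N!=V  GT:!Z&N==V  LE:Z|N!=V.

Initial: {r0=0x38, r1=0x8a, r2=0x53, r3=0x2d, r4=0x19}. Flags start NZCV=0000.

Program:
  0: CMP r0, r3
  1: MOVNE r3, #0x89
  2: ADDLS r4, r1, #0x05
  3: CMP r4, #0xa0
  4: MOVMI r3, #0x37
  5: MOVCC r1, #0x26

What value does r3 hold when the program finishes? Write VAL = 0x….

0: ✓ CMP  NZCV=0010
1: ✓ MOVNE  r3←0x89
2: · ADDLS
3: ✓ CMP  NZCV=0000
4: · MOVMI
5: ✓ MOVCC  r1←0x26

VAL = 0x89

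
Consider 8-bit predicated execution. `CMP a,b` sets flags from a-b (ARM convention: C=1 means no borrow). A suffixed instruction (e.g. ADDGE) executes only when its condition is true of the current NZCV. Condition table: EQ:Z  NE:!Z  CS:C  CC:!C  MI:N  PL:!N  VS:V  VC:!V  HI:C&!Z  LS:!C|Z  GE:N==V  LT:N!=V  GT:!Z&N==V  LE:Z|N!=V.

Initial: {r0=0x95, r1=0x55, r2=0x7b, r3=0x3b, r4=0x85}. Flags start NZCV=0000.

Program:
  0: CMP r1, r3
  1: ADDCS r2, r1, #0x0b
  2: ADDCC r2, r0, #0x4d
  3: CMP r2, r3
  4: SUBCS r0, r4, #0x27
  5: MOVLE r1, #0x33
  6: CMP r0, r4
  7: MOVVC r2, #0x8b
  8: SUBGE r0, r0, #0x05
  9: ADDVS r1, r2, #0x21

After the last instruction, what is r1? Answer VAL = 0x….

[0] flags=0010 → (cmp)
[1] flags=0010 CS?T → r2=0x60
[2] flags=0010 CC?F → skip
[3] flags=0010 → (cmp)
[4] flags=0010 CS?T → r0=0x5e
[5] flags=0010 LE?F → skip
[6] flags=1001 → (cmp)
[7] flags=1001 VC?F → skip
[8] flags=1001 GE?T → r0=0x59
[9] flags=1001 VS?T → r1=0x81

VAL = 0x81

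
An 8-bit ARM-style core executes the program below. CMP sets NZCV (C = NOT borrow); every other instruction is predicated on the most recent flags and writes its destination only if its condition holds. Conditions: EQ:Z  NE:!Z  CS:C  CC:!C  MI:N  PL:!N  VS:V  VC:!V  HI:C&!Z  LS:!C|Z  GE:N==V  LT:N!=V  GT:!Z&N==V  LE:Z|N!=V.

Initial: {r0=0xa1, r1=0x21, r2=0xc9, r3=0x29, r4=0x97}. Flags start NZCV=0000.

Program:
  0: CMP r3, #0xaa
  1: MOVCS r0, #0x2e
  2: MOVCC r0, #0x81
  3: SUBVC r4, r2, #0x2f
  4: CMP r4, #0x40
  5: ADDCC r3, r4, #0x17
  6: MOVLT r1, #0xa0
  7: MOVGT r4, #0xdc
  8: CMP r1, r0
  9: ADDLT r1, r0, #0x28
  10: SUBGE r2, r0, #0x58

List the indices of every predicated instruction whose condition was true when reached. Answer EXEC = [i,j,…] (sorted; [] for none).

EXEC = [2,3,6,10]

[0] flags=0000 → (cmp)
[1] flags=0000 CS?F → skip
[2] flags=0000 CC?T → r0=0x81
[3] flags=0000 VC?T → r4=0x9a
[4] flags=0011 → (cmp)
[5] flags=0011 CC?F → skip
[6] flags=0011 LT?T → r1=0xa0
[7] flags=0011 GT?F → skip
[8] flags=0010 → (cmp)
[9] flags=0010 LT?F → skip
[10] flags=0010 GE?T → r2=0x29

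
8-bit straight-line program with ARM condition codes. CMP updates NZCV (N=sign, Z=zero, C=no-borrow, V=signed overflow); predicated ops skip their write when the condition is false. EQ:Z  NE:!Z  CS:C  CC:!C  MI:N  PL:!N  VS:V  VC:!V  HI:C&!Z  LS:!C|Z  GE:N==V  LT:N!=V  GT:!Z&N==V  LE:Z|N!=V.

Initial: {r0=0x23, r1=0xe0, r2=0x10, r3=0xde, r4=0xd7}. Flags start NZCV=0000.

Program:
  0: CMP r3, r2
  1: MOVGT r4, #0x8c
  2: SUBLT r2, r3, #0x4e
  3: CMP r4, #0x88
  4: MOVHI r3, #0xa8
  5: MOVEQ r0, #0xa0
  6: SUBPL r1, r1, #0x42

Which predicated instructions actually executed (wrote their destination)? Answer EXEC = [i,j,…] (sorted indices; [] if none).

EXEC = [2,4,6]

[0] flags=1010 → (cmp)
[1] flags=1010 GT?F → skip
[2] flags=1010 LT?T → r2=0x90
[3] flags=0010 → (cmp)
[4] flags=0010 HI?T → r3=0xa8
[5] flags=0010 EQ?F → skip
[6] flags=0010 PL?T → r1=0x9e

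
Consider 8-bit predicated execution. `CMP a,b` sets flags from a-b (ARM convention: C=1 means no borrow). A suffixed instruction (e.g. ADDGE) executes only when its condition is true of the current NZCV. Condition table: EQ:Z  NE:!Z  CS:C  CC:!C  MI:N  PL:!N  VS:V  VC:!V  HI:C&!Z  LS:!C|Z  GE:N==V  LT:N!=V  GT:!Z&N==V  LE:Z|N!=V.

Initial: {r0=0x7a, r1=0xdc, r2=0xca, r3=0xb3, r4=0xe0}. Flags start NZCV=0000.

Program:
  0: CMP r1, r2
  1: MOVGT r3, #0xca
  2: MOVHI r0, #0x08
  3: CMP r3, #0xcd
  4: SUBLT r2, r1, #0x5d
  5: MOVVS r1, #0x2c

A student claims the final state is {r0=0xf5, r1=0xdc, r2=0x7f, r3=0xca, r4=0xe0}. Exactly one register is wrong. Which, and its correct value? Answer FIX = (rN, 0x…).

FIX = (r0, 0x08)

0: ✓ CMP  NZCV=0010
1: ✓ MOVGT  r3←0xca
2: ✓ MOVHI  r0←0x08
3: ✓ CMP  NZCV=1000
4: ✓ SUBLT  r2←0x7f
5: · MOVVS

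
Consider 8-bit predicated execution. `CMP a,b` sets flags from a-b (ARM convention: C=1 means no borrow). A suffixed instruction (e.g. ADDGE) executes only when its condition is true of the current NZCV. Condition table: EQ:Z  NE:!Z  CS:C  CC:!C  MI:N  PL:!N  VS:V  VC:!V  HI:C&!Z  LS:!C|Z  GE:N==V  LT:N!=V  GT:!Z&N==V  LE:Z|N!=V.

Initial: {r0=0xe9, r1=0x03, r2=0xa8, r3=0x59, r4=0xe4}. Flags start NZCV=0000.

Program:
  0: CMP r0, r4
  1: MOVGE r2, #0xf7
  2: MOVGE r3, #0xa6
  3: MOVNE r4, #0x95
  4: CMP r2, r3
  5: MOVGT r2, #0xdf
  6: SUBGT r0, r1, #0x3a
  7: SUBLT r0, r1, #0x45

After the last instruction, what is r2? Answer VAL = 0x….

[0] flags=0010 → (cmp)
[1] flags=0010 GE?T → r2=0xf7
[2] flags=0010 GE?T → r3=0xa6
[3] flags=0010 NE?T → r4=0x95
[4] flags=0010 → (cmp)
[5] flags=0010 GT?T → r2=0xdf
[6] flags=0010 GT?T → r0=0xc9
[7] flags=0010 LT?F → skip

VAL = 0xdf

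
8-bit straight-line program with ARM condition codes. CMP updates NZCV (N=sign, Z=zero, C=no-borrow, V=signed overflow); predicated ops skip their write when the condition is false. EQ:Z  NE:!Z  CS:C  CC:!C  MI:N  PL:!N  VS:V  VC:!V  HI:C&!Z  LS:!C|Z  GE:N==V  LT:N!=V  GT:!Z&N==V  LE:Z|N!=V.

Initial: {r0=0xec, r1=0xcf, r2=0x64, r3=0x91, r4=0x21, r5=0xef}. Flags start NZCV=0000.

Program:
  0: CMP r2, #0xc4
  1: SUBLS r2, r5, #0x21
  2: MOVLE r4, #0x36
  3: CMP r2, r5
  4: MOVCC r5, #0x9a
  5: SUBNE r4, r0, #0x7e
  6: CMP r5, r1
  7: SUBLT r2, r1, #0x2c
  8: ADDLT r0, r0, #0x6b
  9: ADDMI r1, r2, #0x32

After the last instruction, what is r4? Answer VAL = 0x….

0: ✓ CMP  NZCV=1001
1: ✓ SUBLS  r2←0xce
2: · MOVLE
3: ✓ CMP  NZCV=1000
4: ✓ MOVCC  r5←0x9a
5: ✓ SUBNE  r4←0x6e
6: ✓ CMP  NZCV=1000
7: ✓ SUBLT  r2←0xa3
8: ✓ ADDLT  r0←0x57
9: ✓ ADDMI  r1←0xd5

VAL = 0x6e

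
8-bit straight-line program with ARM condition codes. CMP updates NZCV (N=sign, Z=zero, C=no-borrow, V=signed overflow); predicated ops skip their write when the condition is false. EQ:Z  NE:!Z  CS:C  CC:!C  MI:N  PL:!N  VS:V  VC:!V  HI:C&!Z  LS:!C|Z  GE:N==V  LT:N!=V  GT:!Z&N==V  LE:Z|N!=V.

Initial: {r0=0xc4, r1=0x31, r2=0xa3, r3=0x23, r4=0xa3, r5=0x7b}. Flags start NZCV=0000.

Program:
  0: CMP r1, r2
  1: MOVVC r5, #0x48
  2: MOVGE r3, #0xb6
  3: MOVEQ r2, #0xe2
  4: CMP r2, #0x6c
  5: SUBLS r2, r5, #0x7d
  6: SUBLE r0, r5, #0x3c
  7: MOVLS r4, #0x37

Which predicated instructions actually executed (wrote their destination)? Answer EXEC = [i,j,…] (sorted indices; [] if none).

EXEC = [2,6]

[0] flags=1001 → (cmp)
[1] flags=1001 VC?F → skip
[2] flags=1001 GE?T → r3=0xb6
[3] flags=1001 EQ?F → skip
[4] flags=0011 → (cmp)
[5] flags=0011 LS?F → skip
[6] flags=0011 LE?T → r0=0x3f
[7] flags=0011 LS?F → skip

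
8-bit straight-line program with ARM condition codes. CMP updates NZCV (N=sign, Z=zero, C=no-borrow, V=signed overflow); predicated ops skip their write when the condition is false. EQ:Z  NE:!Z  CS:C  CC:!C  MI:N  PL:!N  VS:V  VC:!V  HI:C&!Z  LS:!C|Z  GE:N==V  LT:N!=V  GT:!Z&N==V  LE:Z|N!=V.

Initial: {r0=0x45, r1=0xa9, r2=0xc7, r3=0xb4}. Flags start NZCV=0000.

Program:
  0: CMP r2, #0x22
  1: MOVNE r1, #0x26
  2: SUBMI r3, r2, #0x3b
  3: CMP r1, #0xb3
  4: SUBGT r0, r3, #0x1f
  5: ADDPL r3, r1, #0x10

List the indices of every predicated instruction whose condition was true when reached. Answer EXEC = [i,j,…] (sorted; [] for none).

EXEC = [1,2,4,5]

0: ✓ CMP  NZCV=1010
1: ✓ MOVNE  r1←0x26
2: ✓ SUBMI  r3←0x8c
3: ✓ CMP  NZCV=0000
4: ✓ SUBGT  r0←0x6d
5: ✓ ADDPL  r3←0x36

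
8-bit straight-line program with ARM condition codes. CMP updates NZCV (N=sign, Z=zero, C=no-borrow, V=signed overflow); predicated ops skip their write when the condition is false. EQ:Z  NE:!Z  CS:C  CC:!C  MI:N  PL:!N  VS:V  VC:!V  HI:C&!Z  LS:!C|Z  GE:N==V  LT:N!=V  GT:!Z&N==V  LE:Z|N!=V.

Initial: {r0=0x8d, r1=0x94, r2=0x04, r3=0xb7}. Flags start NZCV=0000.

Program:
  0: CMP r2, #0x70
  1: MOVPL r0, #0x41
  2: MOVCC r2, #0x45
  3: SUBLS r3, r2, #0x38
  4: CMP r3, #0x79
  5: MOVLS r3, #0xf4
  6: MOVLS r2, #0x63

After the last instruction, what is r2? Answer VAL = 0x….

VAL = 0x63

0: ✓ CMP  NZCV=1000
1: · MOVPL
2: ✓ MOVCC  r2←0x45
3: ✓ SUBLS  r3←0x0d
4: ✓ CMP  NZCV=1000
5: ✓ MOVLS  r3←0xf4
6: ✓ MOVLS  r2←0x63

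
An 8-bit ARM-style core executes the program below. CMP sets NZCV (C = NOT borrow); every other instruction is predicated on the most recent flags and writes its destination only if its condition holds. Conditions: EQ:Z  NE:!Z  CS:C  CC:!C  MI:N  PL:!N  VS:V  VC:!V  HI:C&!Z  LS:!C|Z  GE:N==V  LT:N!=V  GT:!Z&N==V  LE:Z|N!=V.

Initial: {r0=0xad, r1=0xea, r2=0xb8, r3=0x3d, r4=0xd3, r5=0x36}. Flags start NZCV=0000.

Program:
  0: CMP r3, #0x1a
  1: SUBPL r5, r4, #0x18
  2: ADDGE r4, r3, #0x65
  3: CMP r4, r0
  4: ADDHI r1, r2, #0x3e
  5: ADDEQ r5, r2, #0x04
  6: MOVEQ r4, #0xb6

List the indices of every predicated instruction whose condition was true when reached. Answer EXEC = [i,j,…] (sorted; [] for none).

[0] flags=0010 → (cmp)
[1] flags=0010 PL?T → r5=0xbb
[2] flags=0010 GE?T → r4=0xa2
[3] flags=1000 → (cmp)
[4] flags=1000 HI?F → skip
[5] flags=1000 EQ?F → skip
[6] flags=1000 EQ?F → skip

EXEC = [1,2]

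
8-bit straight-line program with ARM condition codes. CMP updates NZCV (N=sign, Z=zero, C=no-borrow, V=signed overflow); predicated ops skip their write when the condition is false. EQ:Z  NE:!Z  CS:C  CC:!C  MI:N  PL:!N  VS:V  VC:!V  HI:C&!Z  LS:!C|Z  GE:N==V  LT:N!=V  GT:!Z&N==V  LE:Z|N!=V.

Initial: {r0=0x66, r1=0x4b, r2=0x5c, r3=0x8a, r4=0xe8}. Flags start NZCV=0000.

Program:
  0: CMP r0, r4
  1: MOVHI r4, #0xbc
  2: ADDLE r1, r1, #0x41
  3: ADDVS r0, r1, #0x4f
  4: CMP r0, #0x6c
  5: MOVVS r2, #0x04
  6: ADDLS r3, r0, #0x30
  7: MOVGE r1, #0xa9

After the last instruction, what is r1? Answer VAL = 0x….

0: ✓ CMP  NZCV=0000
1: · MOVHI
2: · ADDLE
3: · ADDVS
4: ✓ CMP  NZCV=1000
5: · MOVVS
6: ✓ ADDLS  r3←0x96
7: · MOVGE

VAL = 0x4b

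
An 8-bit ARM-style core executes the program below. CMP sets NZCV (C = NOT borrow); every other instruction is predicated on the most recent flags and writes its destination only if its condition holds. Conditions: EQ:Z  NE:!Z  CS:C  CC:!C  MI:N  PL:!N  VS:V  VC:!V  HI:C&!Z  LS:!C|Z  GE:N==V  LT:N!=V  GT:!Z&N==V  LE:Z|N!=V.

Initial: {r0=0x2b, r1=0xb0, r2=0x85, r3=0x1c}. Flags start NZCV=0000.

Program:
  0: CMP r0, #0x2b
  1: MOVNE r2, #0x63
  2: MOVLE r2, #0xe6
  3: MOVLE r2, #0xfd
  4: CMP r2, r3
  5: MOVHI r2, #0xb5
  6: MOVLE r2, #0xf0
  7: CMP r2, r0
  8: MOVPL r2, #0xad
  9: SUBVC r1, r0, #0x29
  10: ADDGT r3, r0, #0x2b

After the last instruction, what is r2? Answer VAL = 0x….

VAL = 0xf0

[0] flags=0110 → (cmp)
[1] flags=0110 NE?F → skip
[2] flags=0110 LE?T → r2=0xe6
[3] flags=0110 LE?T → r2=0xfd
[4] flags=1010 → (cmp)
[5] flags=1010 HI?T → r2=0xb5
[6] flags=1010 LE?T → r2=0xf0
[7] flags=1010 → (cmp)
[8] flags=1010 PL?F → skip
[9] flags=1010 VC?T → r1=0x02
[10] flags=1010 GT?F → skip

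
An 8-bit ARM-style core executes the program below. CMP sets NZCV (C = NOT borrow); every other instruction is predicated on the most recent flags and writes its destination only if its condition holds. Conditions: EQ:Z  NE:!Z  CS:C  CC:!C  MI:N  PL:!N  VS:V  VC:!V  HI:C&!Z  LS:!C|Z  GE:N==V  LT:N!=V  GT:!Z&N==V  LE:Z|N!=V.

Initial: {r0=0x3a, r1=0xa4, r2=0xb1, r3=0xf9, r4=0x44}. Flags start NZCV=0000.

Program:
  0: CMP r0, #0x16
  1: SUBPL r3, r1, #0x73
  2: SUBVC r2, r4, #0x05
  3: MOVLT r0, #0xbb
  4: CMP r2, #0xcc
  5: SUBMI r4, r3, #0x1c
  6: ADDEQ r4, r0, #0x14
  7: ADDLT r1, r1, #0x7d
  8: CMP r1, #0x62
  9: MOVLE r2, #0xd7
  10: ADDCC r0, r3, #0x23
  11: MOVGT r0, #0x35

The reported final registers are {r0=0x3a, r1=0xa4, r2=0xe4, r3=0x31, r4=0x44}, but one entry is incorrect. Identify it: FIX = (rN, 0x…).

[0] flags=0010 → (cmp)
[1] flags=0010 PL?T → r3=0x31
[2] flags=0010 VC?T → r2=0x3f
[3] flags=0010 LT?F → skip
[4] flags=0000 → (cmp)
[5] flags=0000 MI?F → skip
[6] flags=0000 EQ?F → skip
[7] flags=0000 LT?F → skip
[8] flags=0011 → (cmp)
[9] flags=0011 LE?T → r2=0xd7
[10] flags=0011 CC?F → skip
[11] flags=0011 GT?F → skip

FIX = (r2, 0xd7)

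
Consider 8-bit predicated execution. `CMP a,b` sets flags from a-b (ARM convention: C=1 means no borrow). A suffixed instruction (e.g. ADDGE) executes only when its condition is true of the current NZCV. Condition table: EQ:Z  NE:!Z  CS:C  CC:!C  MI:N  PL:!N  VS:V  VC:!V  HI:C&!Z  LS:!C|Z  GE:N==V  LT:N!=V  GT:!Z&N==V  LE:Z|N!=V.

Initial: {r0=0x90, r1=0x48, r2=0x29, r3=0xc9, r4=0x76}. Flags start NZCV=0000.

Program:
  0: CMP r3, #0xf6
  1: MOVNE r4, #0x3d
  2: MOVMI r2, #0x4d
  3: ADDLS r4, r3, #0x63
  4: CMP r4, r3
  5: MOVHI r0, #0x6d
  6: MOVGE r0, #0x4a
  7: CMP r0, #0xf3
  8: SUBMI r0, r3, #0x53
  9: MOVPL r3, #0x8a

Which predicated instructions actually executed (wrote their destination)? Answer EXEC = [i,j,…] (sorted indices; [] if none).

[0] flags=1000 → (cmp)
[1] flags=1000 NE?T → r4=0x3d
[2] flags=1000 MI?T → r2=0x4d
[3] flags=1000 LS?T → r4=0x2c
[4] flags=0000 → (cmp)
[5] flags=0000 HI?F → skip
[6] flags=0000 GE?T → r0=0x4a
[7] flags=0000 → (cmp)
[8] flags=0000 MI?F → skip
[9] flags=0000 PL?T → r3=0x8a

EXEC = [1,2,3,6,9]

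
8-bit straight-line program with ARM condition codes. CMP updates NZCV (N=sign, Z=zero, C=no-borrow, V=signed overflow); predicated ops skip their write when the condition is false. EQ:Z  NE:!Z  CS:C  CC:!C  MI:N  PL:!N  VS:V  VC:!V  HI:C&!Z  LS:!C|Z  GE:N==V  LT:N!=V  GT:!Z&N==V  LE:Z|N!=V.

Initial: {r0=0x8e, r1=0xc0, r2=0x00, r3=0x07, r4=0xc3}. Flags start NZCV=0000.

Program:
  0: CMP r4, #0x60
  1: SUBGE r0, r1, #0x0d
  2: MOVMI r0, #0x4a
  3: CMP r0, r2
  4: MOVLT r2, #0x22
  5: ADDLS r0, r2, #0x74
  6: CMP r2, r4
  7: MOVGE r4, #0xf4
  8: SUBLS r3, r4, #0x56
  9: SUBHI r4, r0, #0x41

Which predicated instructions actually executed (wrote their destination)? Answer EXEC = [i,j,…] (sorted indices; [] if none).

EXEC = [4,7,8]

[0] flags=0011 → (cmp)
[1] flags=0011 GE?F → skip
[2] flags=0011 MI?F → skip
[3] flags=1010 → (cmp)
[4] flags=1010 LT?T → r2=0x22
[5] flags=1010 LS?F → skip
[6] flags=0000 → (cmp)
[7] flags=0000 GE?T → r4=0xf4
[8] flags=0000 LS?T → r3=0x9e
[9] flags=0000 HI?F → skip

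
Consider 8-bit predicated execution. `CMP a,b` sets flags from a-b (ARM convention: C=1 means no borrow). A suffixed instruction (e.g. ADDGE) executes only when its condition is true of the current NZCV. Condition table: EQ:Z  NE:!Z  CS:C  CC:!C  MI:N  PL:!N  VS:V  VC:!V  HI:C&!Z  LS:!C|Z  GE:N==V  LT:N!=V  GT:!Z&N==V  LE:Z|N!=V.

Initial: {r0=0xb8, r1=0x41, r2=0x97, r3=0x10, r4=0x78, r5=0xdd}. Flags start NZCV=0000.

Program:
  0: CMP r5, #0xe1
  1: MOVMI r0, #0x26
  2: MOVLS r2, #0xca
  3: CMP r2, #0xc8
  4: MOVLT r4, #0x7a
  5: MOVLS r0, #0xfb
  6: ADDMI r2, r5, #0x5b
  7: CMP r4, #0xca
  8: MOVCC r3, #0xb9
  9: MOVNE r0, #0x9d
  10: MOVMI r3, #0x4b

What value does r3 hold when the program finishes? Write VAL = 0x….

VAL = 0x4b

0: ✓ CMP  NZCV=1000
1: ✓ MOVMI  r0←0x26
2: ✓ MOVLS  r2←0xca
3: ✓ CMP  NZCV=0010
4: · MOVLT
5: · MOVLS
6: · ADDMI
7: ✓ CMP  NZCV=1001
8: ✓ MOVCC  r3←0xb9
9: ✓ MOVNE  r0←0x9d
10: ✓ MOVMI  r3←0x4b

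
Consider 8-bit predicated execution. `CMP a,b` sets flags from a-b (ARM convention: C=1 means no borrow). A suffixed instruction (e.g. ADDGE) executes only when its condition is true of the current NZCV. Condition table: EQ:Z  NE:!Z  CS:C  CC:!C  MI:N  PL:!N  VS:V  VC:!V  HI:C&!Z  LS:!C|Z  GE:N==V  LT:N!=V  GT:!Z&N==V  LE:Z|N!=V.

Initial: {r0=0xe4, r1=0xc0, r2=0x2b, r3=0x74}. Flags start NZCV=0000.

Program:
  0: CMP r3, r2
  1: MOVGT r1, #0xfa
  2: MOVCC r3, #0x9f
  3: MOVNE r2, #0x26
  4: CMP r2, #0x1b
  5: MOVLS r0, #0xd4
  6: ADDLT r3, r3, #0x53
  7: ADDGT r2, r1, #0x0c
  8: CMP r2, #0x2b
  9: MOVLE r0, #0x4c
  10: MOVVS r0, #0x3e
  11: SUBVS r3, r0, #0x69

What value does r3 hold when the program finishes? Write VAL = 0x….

VAL = 0x74

[0] flags=0010 → (cmp)
[1] flags=0010 GT?T → r1=0xfa
[2] flags=0010 CC?F → skip
[3] flags=0010 NE?T → r2=0x26
[4] flags=0010 → (cmp)
[5] flags=0010 LS?F → skip
[6] flags=0010 LT?F → skip
[7] flags=0010 GT?T → r2=0x06
[8] flags=1000 → (cmp)
[9] flags=1000 LE?T → r0=0x4c
[10] flags=1000 VS?F → skip
[11] flags=1000 VS?F → skip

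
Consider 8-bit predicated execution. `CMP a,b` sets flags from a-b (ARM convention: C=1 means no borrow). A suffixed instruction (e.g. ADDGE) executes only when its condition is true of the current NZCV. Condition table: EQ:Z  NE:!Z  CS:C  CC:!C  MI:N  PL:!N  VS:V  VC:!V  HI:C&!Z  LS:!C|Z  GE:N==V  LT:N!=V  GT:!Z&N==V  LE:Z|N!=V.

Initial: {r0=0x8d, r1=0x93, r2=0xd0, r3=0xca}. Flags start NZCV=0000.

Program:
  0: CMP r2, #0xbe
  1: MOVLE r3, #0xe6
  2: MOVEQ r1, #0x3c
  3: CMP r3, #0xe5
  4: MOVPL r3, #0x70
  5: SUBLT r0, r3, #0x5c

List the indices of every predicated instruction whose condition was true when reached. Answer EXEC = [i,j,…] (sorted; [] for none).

0: ✓ CMP  NZCV=0010
1: · MOVLE
2: · MOVEQ
3: ✓ CMP  NZCV=1000
4: · MOVPL
5: ✓ SUBLT  r0←0x6e

EXEC = [5]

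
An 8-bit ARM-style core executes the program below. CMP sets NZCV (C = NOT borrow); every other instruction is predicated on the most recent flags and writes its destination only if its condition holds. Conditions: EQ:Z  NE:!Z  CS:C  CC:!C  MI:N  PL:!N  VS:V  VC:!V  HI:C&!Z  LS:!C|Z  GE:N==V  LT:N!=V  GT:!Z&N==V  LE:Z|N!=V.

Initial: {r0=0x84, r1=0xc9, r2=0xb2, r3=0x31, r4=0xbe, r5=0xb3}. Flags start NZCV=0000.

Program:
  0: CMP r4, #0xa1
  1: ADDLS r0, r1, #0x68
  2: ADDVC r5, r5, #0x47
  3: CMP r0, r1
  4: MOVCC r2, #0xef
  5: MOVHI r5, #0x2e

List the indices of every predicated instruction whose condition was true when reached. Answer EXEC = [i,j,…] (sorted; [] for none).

EXEC = [2,4]

0: ✓ CMP  NZCV=0010
1: · ADDLS
2: ✓ ADDVC  r5←0xfa
3: ✓ CMP  NZCV=1000
4: ✓ MOVCC  r2←0xef
5: · MOVHI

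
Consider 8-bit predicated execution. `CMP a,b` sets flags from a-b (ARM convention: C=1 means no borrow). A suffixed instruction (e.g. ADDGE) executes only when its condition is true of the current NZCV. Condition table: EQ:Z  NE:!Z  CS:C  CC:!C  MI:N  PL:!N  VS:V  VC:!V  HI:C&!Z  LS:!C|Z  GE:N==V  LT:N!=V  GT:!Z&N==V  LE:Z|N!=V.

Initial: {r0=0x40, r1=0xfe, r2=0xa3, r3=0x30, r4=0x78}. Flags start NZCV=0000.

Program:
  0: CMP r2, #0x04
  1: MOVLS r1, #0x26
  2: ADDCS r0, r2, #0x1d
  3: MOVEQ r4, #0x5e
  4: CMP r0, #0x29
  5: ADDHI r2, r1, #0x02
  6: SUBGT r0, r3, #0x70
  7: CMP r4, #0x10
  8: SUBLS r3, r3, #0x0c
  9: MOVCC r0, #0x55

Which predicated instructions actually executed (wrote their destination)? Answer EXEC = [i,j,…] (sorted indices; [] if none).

EXEC = [2,5]

[0] flags=1010 → (cmp)
[1] flags=1010 LS?F → skip
[2] flags=1010 CS?T → r0=0xc0
[3] flags=1010 EQ?F → skip
[4] flags=1010 → (cmp)
[5] flags=1010 HI?T → r2=0x00
[6] flags=1010 GT?F → skip
[7] flags=0010 → (cmp)
[8] flags=0010 LS?F → skip
[9] flags=0010 CC?F → skip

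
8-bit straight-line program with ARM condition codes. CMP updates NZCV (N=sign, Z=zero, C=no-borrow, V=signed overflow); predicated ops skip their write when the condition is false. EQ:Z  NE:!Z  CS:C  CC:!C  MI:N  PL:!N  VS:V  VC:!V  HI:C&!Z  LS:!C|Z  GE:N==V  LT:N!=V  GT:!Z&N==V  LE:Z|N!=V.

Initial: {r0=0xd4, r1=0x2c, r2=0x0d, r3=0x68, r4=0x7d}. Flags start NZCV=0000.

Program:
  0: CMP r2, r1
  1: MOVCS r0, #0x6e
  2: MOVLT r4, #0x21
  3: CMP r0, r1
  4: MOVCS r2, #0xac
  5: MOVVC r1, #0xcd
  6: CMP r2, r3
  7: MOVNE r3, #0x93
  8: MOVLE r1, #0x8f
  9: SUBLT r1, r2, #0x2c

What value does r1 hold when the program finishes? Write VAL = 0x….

0: ✓ CMP  NZCV=1000
1: · MOVCS
2: ✓ MOVLT  r4←0x21
3: ✓ CMP  NZCV=1010
4: ✓ MOVCS  r2←0xac
5: ✓ MOVVC  r1←0xcd
6: ✓ CMP  NZCV=0011
7: ✓ MOVNE  r3←0x93
8: ✓ MOVLE  r1←0x8f
9: ✓ SUBLT  r1←0x80

VAL = 0x80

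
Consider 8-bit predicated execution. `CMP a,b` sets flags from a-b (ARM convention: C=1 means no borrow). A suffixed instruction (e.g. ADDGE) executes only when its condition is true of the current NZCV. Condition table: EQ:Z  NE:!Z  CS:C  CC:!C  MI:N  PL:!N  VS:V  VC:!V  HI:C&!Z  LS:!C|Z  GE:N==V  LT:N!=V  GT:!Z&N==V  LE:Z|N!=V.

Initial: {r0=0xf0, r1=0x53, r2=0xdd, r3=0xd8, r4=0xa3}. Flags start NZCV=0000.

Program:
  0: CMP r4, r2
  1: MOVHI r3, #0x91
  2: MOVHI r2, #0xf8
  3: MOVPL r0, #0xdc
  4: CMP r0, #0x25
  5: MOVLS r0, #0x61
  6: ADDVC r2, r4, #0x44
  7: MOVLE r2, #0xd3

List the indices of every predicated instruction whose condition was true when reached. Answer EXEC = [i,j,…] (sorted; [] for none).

EXEC = [6,7]

[0] flags=1000 → (cmp)
[1] flags=1000 HI?F → skip
[2] flags=1000 HI?F → skip
[3] flags=1000 PL?F → skip
[4] flags=1010 → (cmp)
[5] flags=1010 LS?F → skip
[6] flags=1010 VC?T → r2=0xe7
[7] flags=1010 LE?T → r2=0xd3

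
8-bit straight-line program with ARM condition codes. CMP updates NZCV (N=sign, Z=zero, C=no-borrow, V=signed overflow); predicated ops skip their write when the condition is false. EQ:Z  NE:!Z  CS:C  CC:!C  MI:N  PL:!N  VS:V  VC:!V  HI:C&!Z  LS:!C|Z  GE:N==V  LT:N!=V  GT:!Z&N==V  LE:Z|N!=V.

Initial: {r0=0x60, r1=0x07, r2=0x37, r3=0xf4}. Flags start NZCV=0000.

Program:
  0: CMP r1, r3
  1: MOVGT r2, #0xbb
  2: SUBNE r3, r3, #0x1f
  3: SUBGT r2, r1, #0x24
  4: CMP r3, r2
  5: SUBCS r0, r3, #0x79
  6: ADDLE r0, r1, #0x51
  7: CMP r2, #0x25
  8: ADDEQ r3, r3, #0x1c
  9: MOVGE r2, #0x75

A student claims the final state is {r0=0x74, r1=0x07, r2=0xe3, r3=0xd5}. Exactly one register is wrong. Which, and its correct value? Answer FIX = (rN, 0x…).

[0] flags=0000 → (cmp)
[1] flags=0000 GT?T → r2=0xbb
[2] flags=0000 NE?T → r3=0xd5
[3] flags=0000 GT?T → r2=0xe3
[4] flags=1000 → (cmp)
[5] flags=1000 CS?F → skip
[6] flags=1000 LE?T → r0=0x58
[7] flags=1010 → (cmp)
[8] flags=1010 EQ?F → skip
[9] flags=1010 GE?F → skip

FIX = (r0, 0x58)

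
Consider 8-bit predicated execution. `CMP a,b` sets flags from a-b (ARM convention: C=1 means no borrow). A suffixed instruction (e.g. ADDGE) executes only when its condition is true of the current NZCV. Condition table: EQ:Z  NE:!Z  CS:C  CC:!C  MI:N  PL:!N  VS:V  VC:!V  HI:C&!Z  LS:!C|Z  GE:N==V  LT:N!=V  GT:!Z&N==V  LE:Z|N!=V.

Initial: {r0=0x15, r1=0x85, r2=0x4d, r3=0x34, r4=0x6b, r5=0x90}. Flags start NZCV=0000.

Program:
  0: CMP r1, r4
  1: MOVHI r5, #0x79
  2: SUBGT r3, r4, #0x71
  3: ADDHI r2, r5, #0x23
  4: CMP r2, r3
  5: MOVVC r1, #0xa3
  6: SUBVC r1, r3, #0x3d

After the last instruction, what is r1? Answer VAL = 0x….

VAL = 0x85

0: ✓ CMP  NZCV=0011
1: ✓ MOVHI  r5←0x79
2: · SUBGT
3: ✓ ADDHI  r2←0x9c
4: ✓ CMP  NZCV=0011
5: · MOVVC
6: · SUBVC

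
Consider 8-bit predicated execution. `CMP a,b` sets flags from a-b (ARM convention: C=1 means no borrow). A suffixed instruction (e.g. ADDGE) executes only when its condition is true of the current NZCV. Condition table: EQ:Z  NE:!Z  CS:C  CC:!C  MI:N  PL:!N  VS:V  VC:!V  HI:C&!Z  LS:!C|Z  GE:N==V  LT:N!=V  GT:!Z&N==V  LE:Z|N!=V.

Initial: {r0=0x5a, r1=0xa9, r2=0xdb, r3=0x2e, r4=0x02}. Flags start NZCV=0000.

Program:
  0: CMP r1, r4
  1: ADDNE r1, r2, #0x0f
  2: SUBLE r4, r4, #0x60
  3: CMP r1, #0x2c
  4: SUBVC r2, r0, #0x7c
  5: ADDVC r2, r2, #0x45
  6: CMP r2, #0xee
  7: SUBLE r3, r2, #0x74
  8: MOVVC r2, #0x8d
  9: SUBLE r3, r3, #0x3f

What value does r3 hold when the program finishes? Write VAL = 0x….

VAL = 0x2e

[0] flags=1010 → (cmp)
[1] flags=1010 NE?T → r1=0xea
[2] flags=1010 LE?T → r4=0xa2
[3] flags=1010 → (cmp)
[4] flags=1010 VC?T → r2=0xde
[5] flags=1010 VC?T → r2=0x23
[6] flags=0000 → (cmp)
[7] flags=0000 LE?F → skip
[8] flags=0000 VC?T → r2=0x8d
[9] flags=0000 LE?F → skip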